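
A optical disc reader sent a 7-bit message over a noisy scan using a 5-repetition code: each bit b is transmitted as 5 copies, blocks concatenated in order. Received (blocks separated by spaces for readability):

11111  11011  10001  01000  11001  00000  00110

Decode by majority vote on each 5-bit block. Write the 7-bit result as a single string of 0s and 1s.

Block 1 (11111): 5 ones → 1
Block 2 (11011): 4 ones → 1
Block 3 (10001): 2 ones → 0
Block 4 (01000): 1 one → 0
Block 5 (11001): 3 ones → 1
Block 6 (00000): 0 ones → 0
Block 7 (00110): 2 ones → 0

1100100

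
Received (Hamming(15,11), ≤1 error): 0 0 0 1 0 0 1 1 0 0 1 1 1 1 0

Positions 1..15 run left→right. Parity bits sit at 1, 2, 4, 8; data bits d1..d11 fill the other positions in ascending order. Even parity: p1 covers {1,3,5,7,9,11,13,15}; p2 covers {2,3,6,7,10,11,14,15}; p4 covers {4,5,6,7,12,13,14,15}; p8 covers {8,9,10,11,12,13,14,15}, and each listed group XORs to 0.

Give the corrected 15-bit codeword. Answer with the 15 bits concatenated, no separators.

s1 (pos 1,3,5,7,9,11,13,15): 0⊕0⊕0⊕1⊕0⊕1⊕1⊕0 = 1
s2 (pos 2,3,6,7,10,11,14,15): 0⊕0⊕0⊕1⊕0⊕1⊕1⊕0 = 1
s4 (pos 4,5,6,7,12,13,14,15): 1⊕0⊕0⊕1⊕1⊕1⊕1⊕0 = 1
s8 (pos 8,9,10,11,12,13,14,15): 1⊕0⊕0⊕1⊕1⊕1⊕1⊕0 = 1
Syndrome s8…s1 = 1111 → error at position 15.
Flip position 15: 000100110011110 → 000100110011111

000100110011111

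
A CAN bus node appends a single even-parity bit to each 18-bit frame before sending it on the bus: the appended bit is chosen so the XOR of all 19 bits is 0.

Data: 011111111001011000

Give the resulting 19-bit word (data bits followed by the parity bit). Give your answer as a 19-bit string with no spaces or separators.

0111111110010110001

XOR of the 18 data bits: 0⊕1⊕1⊕1⊕1⊕1⊕1⊕1⊕1⊕0⊕0⊕1⊕0⊕1⊕1⊕0⊕0⊕0 = 1
Parity bit = 1 (so all 19 bits XOR to 0).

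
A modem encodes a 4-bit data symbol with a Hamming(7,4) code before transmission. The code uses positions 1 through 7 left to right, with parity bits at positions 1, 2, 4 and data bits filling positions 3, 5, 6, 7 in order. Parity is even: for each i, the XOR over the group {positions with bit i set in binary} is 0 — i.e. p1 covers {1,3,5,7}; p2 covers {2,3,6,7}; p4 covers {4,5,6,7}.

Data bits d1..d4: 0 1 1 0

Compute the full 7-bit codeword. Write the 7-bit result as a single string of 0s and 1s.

Place data at non-parity positions: p1 p2 0 p4 1 1 0
p1 (pos 1,3,5,7): XOR of data positions = 0⊕1⊕0 = 1
p2 (pos 2,3,6,7): XOR of data positions = 0⊕1⊕0 = 1
p4 (pos 4,5,6,7): XOR of data positions = 1⊕1⊕0 = 0
Codeword: 1100110

1100110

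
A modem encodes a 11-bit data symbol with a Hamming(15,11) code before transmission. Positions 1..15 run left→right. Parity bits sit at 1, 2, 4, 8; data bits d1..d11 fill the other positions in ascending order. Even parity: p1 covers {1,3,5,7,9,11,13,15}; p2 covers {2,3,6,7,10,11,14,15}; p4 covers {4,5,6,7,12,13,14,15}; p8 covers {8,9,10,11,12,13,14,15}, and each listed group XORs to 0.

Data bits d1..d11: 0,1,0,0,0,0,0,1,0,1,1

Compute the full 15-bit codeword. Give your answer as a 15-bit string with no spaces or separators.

000010010001011

Place data at non-parity positions: p1 p2 0 p4 1 0 0 p8 0 0 0 1 0 1 1
p1 (pos 1,3,5,7,9,11,13,15): XOR of data positions = 0⊕1⊕0⊕0⊕0⊕0⊕1 = 0
p2 (pos 2,3,6,7,10,11,14,15): XOR of data positions = 0⊕0⊕0⊕0⊕0⊕1⊕1 = 0
p4 (pos 4,5,6,7,12,13,14,15): XOR of data positions = 1⊕0⊕0⊕1⊕0⊕1⊕1 = 0
p8 (pos 8,9,10,11,12,13,14,15): XOR of data positions = 0⊕0⊕0⊕1⊕0⊕1⊕1 = 1
Codeword: 000010010001011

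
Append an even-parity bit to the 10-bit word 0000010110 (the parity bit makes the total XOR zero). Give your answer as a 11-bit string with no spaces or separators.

00000101101

XOR of the 10 data bits: 0⊕0⊕0⊕0⊕0⊕1⊕0⊕1⊕1⊕0 = 1
Parity bit = 1 (so all 11 bits XOR to 0).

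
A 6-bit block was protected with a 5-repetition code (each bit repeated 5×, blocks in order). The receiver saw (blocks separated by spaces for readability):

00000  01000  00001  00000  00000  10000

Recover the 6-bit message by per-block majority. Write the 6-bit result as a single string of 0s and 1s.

Block 1 (00000): 0 ones → 0
Block 2 (01000): 1 one → 0
Block 3 (00001): 1 one → 0
Block 4 (00000): 0 ones → 0
Block 5 (00000): 0 ones → 0
Block 6 (10000): 1 one → 0

000000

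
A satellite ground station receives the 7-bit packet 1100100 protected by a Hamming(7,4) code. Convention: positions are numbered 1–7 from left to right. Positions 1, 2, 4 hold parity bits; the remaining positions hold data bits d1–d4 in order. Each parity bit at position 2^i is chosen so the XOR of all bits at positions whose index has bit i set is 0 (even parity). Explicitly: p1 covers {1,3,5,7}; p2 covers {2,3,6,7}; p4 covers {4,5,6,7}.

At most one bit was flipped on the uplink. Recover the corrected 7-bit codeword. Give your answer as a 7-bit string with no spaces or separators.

s1 (pos 1,3,5,7): 1⊕0⊕1⊕0 = 0
s2 (pos 2,3,6,7): 1⊕0⊕0⊕0 = 1
s4 (pos 4,5,6,7): 0⊕1⊕0⊕0 = 1
Syndrome s4…s1 = 110 → error at position 6.
Flip position 6: 1100100 → 1100110

1100110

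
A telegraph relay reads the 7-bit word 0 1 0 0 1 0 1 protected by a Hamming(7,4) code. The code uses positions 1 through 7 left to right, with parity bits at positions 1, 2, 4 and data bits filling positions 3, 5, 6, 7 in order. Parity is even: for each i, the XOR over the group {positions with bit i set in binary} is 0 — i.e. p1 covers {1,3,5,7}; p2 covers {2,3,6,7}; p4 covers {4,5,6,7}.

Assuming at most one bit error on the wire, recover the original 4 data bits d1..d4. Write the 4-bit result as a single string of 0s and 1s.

0101

s1 (pos 1,3,5,7): 0⊕0⊕1⊕1 = 0
s2 (pos 2,3,6,7): 1⊕0⊕0⊕1 = 0
s4 (pos 4,5,6,7): 0⊕1⊕0⊕1 = 0
Syndrome s4…s1 = 000 → no error.
Read data bits from positions 3,5,6,7: 0101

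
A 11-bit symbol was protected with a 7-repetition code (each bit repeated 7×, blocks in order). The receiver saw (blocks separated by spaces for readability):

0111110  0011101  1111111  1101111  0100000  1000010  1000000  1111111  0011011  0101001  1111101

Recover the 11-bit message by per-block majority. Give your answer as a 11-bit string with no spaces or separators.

11110001101

Block 1 (0111110): 5 ones → 1
Block 2 (0011101): 4 ones → 1
Block 3 (1111111): 7 ones → 1
Block 4 (1101111): 6 ones → 1
Block 5 (0100000): 1 one → 0
Block 6 (1000010): 2 ones → 0
Block 7 (1000000): 1 one → 0
Block 8 (1111111): 7 ones → 1
Block 9 (0011011): 4 ones → 1
Block 10 (0101001): 3 ones → 0
Block 11 (1111101): 6 ones → 1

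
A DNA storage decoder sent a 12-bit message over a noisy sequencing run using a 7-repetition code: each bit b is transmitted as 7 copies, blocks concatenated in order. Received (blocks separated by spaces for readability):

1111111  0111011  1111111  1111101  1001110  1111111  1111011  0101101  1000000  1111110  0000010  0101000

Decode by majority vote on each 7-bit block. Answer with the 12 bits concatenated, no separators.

111111110100

Block 1 (1111111): 7 ones → 1
Block 2 (0111011): 5 ones → 1
Block 3 (1111111): 7 ones → 1
Block 4 (1111101): 6 ones → 1
Block 5 (1001110): 4 ones → 1
Block 6 (1111111): 7 ones → 1
Block 7 (1111011): 6 ones → 1
Block 8 (0101101): 4 ones → 1
Block 9 (1000000): 1 one → 0
Block 10 (1111110): 6 ones → 1
Block 11 (0000010): 1 one → 0
Block 12 (0101000): 2 ones → 0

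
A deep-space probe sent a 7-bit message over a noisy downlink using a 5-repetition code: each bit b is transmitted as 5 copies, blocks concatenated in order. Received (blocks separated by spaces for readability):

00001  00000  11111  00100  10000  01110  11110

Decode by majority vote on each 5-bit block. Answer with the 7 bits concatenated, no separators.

Block 1 (00001): 1 one → 0
Block 2 (00000): 0 ones → 0
Block 3 (11111): 5 ones → 1
Block 4 (00100): 1 one → 0
Block 5 (10000): 1 one → 0
Block 6 (01110): 3 ones → 1
Block 7 (11110): 4 ones → 1

0010011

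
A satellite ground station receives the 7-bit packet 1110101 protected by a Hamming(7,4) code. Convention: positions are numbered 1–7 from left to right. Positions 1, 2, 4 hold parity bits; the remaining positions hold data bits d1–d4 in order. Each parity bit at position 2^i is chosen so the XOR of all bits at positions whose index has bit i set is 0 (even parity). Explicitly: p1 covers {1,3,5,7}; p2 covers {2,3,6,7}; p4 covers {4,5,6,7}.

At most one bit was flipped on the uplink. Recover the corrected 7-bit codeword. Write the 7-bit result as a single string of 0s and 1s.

s1 (pos 1,3,5,7): 1⊕1⊕1⊕1 = 0
s2 (pos 2,3,6,7): 1⊕1⊕0⊕1 = 1
s4 (pos 4,5,6,7): 0⊕1⊕0⊕1 = 0
Syndrome s4…s1 = 010 → error at position 2.
Flip position 2: 1110101 → 1010101

1010101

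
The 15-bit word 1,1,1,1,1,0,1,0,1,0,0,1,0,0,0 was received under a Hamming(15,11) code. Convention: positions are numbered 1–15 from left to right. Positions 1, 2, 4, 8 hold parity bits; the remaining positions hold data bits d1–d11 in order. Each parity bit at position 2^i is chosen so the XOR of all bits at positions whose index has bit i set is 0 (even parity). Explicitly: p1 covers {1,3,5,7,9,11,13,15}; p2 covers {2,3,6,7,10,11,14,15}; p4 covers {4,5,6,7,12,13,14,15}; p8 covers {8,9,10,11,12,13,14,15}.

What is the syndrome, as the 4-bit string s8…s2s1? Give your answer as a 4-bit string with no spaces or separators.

s1 (pos 1,3,5,7,9,11,13,15): 1⊕1⊕1⊕1⊕1⊕0⊕0⊕0 = 1
s2 (pos 2,3,6,7,10,11,14,15): 1⊕1⊕0⊕1⊕0⊕0⊕0⊕0 = 1
s4 (pos 4,5,6,7,12,13,14,15): 1⊕1⊕0⊕1⊕1⊕0⊕0⊕0 = 0
s8 (pos 8,9,10,11,12,13,14,15): 0⊕1⊕0⊕0⊕1⊕0⊕0⊕0 = 0
Syndrome s8…s1 = 0011 → error at position 3.

0011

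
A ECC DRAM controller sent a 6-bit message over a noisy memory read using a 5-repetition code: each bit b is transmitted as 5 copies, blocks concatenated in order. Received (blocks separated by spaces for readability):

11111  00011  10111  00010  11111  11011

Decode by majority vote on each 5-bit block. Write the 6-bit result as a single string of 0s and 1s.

101011

Block 1 (11111): 5 ones → 1
Block 2 (00011): 2 ones → 0
Block 3 (10111): 4 ones → 1
Block 4 (00010): 1 one → 0
Block 5 (11111): 5 ones → 1
Block 6 (11011): 4 ones → 1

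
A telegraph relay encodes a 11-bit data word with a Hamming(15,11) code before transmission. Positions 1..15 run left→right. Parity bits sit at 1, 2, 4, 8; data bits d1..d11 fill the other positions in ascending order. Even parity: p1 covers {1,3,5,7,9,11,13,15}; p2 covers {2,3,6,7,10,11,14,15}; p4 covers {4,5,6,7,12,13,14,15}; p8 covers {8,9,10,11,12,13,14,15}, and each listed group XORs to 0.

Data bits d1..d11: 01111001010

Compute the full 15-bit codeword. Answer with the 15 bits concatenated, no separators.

Place data at non-parity positions: p1 p2 0 p4 1 1 1 p8 1 0 0 1 0 1 0
p1 (pos 1,3,5,7,9,11,13,15): XOR of data positions = 0⊕1⊕1⊕1⊕0⊕0⊕0 = 1
p2 (pos 2,3,6,7,10,11,14,15): XOR of data positions = 0⊕1⊕1⊕0⊕0⊕1⊕0 = 1
p4 (pos 4,5,6,7,12,13,14,15): XOR of data positions = 1⊕1⊕1⊕1⊕0⊕1⊕0 = 1
p8 (pos 8,9,10,11,12,13,14,15): XOR of data positions = 1⊕0⊕0⊕1⊕0⊕1⊕0 = 1
Codeword: 110111111001010

110111111001010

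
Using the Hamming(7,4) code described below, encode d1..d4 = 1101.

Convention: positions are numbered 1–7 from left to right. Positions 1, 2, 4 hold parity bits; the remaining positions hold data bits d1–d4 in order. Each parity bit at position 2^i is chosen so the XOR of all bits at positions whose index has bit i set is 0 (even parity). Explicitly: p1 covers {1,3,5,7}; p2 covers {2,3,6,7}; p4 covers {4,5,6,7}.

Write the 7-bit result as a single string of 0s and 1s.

Place data at non-parity positions: p1 p2 1 p4 1 0 1
p1 (pos 1,3,5,7): XOR of data positions = 1⊕1⊕1 = 1
p2 (pos 2,3,6,7): XOR of data positions = 1⊕0⊕1 = 0
p4 (pos 4,5,6,7): XOR of data positions = 1⊕0⊕1 = 0
Codeword: 1010101

1010101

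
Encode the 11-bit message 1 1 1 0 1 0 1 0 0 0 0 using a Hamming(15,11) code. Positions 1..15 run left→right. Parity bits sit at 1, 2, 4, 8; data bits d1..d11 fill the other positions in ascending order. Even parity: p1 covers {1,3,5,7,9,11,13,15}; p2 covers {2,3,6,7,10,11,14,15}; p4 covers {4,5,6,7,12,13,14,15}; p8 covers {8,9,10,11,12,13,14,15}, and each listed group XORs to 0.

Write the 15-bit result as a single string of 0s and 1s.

Place data at non-parity positions: p1 p2 1 p4 1 1 0 p8 1 0 1 0 0 0 0
p1 (pos 1,3,5,7,9,11,13,15): XOR of data positions = 1⊕1⊕0⊕1⊕1⊕0⊕0 = 0
p2 (pos 2,3,6,7,10,11,14,15): XOR of data positions = 1⊕1⊕0⊕0⊕1⊕0⊕0 = 1
p4 (pos 4,5,6,7,12,13,14,15): XOR of data positions = 1⊕1⊕0⊕0⊕0⊕0⊕0 = 0
p8 (pos 8,9,10,11,12,13,14,15): XOR of data positions = 1⊕0⊕1⊕0⊕0⊕0⊕0 = 0
Codeword: 011011001010000

011011001010000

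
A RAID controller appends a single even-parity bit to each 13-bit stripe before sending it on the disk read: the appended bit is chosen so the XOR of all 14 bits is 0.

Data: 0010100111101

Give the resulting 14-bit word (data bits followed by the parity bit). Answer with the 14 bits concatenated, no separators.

00101001111011

XOR of the 13 data bits: 0⊕0⊕1⊕0⊕1⊕0⊕0⊕1⊕1⊕1⊕1⊕0⊕1 = 1
Parity bit = 1 (so all 14 bits XOR to 0).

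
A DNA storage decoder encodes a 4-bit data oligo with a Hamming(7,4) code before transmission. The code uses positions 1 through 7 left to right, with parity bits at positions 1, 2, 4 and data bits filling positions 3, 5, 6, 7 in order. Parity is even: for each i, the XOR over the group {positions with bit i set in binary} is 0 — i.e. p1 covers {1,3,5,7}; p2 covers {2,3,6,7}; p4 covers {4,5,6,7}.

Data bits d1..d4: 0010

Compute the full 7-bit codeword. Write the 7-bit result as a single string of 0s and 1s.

0101010

Place data at non-parity positions: p1 p2 0 p4 0 1 0
p1 (pos 1,3,5,7): XOR of data positions = 0⊕0⊕0 = 0
p2 (pos 2,3,6,7): XOR of data positions = 0⊕1⊕0 = 1
p4 (pos 4,5,6,7): XOR of data positions = 0⊕1⊕0 = 1
Codeword: 0101010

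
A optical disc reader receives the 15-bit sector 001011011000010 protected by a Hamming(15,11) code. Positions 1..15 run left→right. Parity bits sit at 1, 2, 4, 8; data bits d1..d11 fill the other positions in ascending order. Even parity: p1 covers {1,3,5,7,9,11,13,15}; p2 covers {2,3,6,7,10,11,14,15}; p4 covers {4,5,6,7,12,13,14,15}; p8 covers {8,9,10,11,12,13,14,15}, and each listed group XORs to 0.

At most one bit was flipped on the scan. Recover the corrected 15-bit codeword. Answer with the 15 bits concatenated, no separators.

s1 (pos 1,3,5,7,9,11,13,15): 0⊕1⊕1⊕0⊕1⊕0⊕0⊕0 = 1
s2 (pos 2,3,6,7,10,11,14,15): 0⊕1⊕1⊕0⊕0⊕0⊕1⊕0 = 1
s4 (pos 4,5,6,7,12,13,14,15): 0⊕1⊕1⊕0⊕0⊕0⊕1⊕0 = 1
s8 (pos 8,9,10,11,12,13,14,15): 1⊕1⊕0⊕0⊕0⊕0⊕1⊕0 = 1
Syndrome s8…s1 = 1111 → error at position 15.
Flip position 15: 001011011000010 → 001011011000011

001011011000011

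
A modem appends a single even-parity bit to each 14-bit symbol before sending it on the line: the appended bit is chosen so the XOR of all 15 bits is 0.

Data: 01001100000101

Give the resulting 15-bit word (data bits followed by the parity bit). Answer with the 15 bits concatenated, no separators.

010011000001011

XOR of the 14 data bits: 0⊕1⊕0⊕0⊕1⊕1⊕0⊕0⊕0⊕0⊕0⊕1⊕0⊕1 = 1
Parity bit = 1 (so all 15 bits XOR to 0).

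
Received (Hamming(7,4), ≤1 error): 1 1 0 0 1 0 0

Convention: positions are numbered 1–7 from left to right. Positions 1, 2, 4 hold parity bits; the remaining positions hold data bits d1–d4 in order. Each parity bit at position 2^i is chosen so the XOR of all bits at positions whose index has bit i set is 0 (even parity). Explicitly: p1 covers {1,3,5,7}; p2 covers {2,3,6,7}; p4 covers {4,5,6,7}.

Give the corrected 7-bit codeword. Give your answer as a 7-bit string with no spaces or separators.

s1 (pos 1,3,5,7): 1⊕0⊕1⊕0 = 0
s2 (pos 2,3,6,7): 1⊕0⊕0⊕0 = 1
s4 (pos 4,5,6,7): 0⊕1⊕0⊕0 = 1
Syndrome s4…s1 = 110 → error at position 6.
Flip position 6: 1100100 → 1100110

1100110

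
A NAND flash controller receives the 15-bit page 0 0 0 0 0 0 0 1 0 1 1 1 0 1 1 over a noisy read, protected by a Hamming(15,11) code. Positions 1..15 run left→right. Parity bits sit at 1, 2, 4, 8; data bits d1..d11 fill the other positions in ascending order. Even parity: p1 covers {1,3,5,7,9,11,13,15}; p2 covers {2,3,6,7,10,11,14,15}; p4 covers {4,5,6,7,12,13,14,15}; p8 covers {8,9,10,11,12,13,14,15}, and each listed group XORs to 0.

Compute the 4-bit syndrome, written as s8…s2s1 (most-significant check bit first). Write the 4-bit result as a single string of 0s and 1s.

s1 (pos 1,3,5,7,9,11,13,15): 0⊕0⊕0⊕0⊕0⊕1⊕0⊕1 = 0
s2 (pos 2,3,6,7,10,11,14,15): 0⊕0⊕0⊕0⊕1⊕1⊕1⊕1 = 0
s4 (pos 4,5,6,7,12,13,14,15): 0⊕0⊕0⊕0⊕1⊕0⊕1⊕1 = 1
s8 (pos 8,9,10,11,12,13,14,15): 1⊕0⊕1⊕1⊕1⊕0⊕1⊕1 = 0
Syndrome s8…s1 = 0100 → error at position 4.

0100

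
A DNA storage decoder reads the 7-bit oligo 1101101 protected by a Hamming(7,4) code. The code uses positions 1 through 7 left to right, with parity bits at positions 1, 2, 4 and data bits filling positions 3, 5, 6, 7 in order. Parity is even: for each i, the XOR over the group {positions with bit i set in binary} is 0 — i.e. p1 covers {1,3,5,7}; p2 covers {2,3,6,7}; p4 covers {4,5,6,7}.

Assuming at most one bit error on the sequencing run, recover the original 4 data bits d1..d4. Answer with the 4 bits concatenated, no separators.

s1 (pos 1,3,5,7): 1⊕0⊕1⊕1 = 1
s2 (pos 2,3,6,7): 1⊕0⊕0⊕1 = 0
s4 (pos 4,5,6,7): 1⊕1⊕0⊕1 = 1
Syndrome s4…s1 = 101 → error at position 5.
Flip position 5: 1101101 → 1101001
Read data bits from positions 3,5,6,7: 0001

0001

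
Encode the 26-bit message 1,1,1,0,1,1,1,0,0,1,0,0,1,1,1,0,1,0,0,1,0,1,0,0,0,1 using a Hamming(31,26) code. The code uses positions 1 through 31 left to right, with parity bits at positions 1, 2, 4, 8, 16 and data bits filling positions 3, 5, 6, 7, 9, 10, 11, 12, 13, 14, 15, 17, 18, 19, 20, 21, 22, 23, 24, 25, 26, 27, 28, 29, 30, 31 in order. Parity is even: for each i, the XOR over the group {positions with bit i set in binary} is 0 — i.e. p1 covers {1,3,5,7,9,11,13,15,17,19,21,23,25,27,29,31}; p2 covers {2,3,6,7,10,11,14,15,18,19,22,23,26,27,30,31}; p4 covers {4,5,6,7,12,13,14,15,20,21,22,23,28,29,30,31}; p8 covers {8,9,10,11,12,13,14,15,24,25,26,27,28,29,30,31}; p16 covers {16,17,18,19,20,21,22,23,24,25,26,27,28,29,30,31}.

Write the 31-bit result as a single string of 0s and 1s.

Place data at non-parity positions: p1 p2 1 p4 1 1 0 p8 1 1 1 0 0 1 0 p16 0 1 1 1 0 1 0 0 1 0 1 0 0 0 1
p1 (pos 1,3,5,7,9,11,13,15,17,19,21,23,25,27,29,31): XOR of data positions = 1⊕1⊕0⊕1⊕1⊕0⊕0⊕0⊕1⊕0⊕0⊕1⊕1⊕0⊕1 = 0
p2 (pos 2,3,6,7,10,11,14,15,18,19,22,23,26,27,30,31): XOR of data positions = 1⊕1⊕0⊕1⊕1⊕1⊕0⊕1⊕1⊕1⊕0⊕0⊕1⊕0⊕1 = 0
p4 (pos 4,5,6,7,12,13,14,15,20,21,22,23,28,29,30,31): XOR of data positions = 1⊕1⊕0⊕0⊕0⊕1⊕0⊕1⊕0⊕1⊕0⊕0⊕0⊕0⊕1 = 0
p8 (pos 8,9,10,11,12,13,14,15,24,25,26,27,28,29,30,31): XOR of data positions = 1⊕1⊕1⊕0⊕0⊕1⊕0⊕0⊕1⊕0⊕1⊕0⊕0⊕0⊕1 = 1
p16 (pos 16,17,18,19,20,21,22,23,24,25,26,27,28,29,30,31): XOR of data positions = 0⊕1⊕1⊕1⊕0⊕1⊕0⊕0⊕1⊕0⊕1⊕0⊕0⊕0⊕1 = 1
Codeword: 0010110111100101011101001010001

0010110111100101011101001010001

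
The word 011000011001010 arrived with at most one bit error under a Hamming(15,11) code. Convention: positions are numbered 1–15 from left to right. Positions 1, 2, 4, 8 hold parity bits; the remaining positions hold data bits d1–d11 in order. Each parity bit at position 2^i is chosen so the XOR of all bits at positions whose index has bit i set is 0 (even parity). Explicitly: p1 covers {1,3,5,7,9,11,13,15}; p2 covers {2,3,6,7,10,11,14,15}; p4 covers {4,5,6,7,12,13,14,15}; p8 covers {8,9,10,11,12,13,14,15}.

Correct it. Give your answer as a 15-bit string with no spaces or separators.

s1 (pos 1,3,5,7,9,11,13,15): 0⊕1⊕0⊕0⊕1⊕0⊕0⊕0 = 0
s2 (pos 2,3,6,7,10,11,14,15): 1⊕1⊕0⊕0⊕0⊕0⊕1⊕0 = 1
s4 (pos 4,5,6,7,12,13,14,15): 0⊕0⊕0⊕0⊕1⊕0⊕1⊕0 = 0
s8 (pos 8,9,10,11,12,13,14,15): 1⊕1⊕0⊕0⊕1⊕0⊕1⊕0 = 0
Syndrome s8…s1 = 0010 → error at position 2.
Flip position 2: 011000011001010 → 001000011001010

001000011001010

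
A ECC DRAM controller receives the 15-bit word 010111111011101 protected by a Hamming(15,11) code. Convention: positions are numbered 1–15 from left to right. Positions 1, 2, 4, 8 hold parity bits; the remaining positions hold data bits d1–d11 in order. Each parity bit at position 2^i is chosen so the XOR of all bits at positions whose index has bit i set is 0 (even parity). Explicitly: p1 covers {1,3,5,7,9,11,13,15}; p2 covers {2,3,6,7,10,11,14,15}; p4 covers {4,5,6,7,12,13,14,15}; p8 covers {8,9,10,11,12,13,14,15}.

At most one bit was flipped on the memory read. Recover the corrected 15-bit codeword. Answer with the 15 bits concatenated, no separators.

s1 (pos 1,3,5,7,9,11,13,15): 0⊕0⊕1⊕1⊕1⊕1⊕1⊕1 = 0
s2 (pos 2,3,6,7,10,11,14,15): 1⊕0⊕1⊕1⊕0⊕1⊕0⊕1 = 1
s4 (pos 4,5,6,7,12,13,14,15): 1⊕1⊕1⊕1⊕1⊕1⊕0⊕1 = 1
s8 (pos 8,9,10,11,12,13,14,15): 1⊕1⊕0⊕1⊕1⊕1⊕0⊕1 = 0
Syndrome s8…s1 = 0110 → error at position 6.
Flip position 6: 010111111011101 → 010110111011101

010110111011101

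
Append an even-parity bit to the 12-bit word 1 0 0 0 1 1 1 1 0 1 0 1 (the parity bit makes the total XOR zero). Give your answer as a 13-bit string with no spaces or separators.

XOR of the 12 data bits: 1⊕0⊕0⊕0⊕1⊕1⊕1⊕1⊕0⊕1⊕0⊕1 = 1
Parity bit = 1 (so all 13 bits XOR to 0).

1000111101011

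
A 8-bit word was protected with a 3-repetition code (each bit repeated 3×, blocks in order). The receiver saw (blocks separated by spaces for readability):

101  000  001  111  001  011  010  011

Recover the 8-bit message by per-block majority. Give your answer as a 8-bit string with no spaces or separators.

Block 1 (101): 2 ones → 1
Block 2 (000): 0 ones → 0
Block 3 (001): 1 one → 0
Block 4 (111): 3 ones → 1
Block 5 (001): 1 one → 0
Block 6 (011): 2 ones → 1
Block 7 (010): 1 one → 0
Block 8 (011): 2 ones → 1

10010101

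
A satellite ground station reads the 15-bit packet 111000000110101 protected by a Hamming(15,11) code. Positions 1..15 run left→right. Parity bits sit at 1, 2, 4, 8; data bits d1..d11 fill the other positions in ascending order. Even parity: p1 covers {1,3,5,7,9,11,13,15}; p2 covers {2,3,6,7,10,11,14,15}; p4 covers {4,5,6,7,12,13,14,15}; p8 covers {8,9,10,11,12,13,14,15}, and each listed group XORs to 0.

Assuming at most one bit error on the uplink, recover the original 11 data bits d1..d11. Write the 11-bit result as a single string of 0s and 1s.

s1 (pos 1,3,5,7,9,11,13,15): 1⊕1⊕0⊕0⊕0⊕1⊕1⊕1 = 1
s2 (pos 2,3,6,7,10,11,14,15): 1⊕1⊕0⊕0⊕1⊕1⊕0⊕1 = 1
s4 (pos 4,5,6,7,12,13,14,15): 0⊕0⊕0⊕0⊕0⊕1⊕0⊕1 = 0
s8 (pos 8,9,10,11,12,13,14,15): 0⊕0⊕1⊕1⊕0⊕1⊕0⊕1 = 0
Syndrome s8…s1 = 0011 → error at position 3.
Flip position 3: 111000000110101 → 110000000110101
Read data bits from positions 3,5,6,7,9,10,11,12,13,14,15: 00000110101

00000110101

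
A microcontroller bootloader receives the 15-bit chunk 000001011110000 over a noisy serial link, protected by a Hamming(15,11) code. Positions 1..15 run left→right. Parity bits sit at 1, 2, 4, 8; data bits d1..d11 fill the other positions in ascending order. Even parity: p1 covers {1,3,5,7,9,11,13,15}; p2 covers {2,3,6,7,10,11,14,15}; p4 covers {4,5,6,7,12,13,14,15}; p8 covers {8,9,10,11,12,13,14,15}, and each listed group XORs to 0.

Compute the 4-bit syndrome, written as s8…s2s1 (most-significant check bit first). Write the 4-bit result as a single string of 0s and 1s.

s1 (pos 1,3,5,7,9,11,13,15): 0⊕0⊕0⊕0⊕1⊕1⊕0⊕0 = 0
s2 (pos 2,3,6,7,10,11,14,15): 0⊕0⊕1⊕0⊕1⊕1⊕0⊕0 = 1
s4 (pos 4,5,6,7,12,13,14,15): 0⊕0⊕1⊕0⊕0⊕0⊕0⊕0 = 1
s8 (pos 8,9,10,11,12,13,14,15): 1⊕1⊕1⊕1⊕0⊕0⊕0⊕0 = 0
Syndrome s8…s1 = 0110 → error at position 6.

0110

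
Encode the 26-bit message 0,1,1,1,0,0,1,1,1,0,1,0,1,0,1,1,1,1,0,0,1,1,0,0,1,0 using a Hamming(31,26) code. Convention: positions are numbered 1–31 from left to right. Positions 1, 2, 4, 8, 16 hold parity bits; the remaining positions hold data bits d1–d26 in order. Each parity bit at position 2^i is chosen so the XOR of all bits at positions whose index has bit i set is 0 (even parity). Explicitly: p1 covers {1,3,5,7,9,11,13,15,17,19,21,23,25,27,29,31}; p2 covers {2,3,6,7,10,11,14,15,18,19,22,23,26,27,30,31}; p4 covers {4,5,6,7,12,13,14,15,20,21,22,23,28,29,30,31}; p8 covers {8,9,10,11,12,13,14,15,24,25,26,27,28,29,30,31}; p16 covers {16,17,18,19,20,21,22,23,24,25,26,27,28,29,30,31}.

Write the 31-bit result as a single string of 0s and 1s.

Place data at non-parity positions: p1 p2 0 p4 1 1 1 p8 0 0 1 1 1 0 1 p16 0 1 0 1 1 1 1 0 0 1 1 0 0 1 0
p1 (pos 1,3,5,7,9,11,13,15,17,19,21,23,25,27,29,31): XOR of data positions = 0⊕1⊕1⊕0⊕1⊕1⊕1⊕0⊕0⊕1⊕1⊕0⊕1⊕0⊕0 = 0
p2 (pos 2,3,6,7,10,11,14,15,18,19,22,23,26,27,30,31): XOR of data positions = 0⊕1⊕1⊕0⊕1⊕0⊕1⊕1⊕0⊕1⊕1⊕1⊕1⊕1⊕0 = 0
p4 (pos 4,5,6,7,12,13,14,15,20,21,22,23,28,29,30,31): XOR of data positions = 1⊕1⊕1⊕1⊕1⊕0⊕1⊕1⊕1⊕1⊕1⊕0⊕0⊕1⊕0 = 1
p8 (pos 8,9,10,11,12,13,14,15,24,25,26,27,28,29,30,31): XOR of data positions = 0⊕0⊕1⊕1⊕1⊕0⊕1⊕0⊕0⊕1⊕1⊕0⊕0⊕1⊕0 = 1
p16 (pos 16,17,18,19,20,21,22,23,24,25,26,27,28,29,30,31): XOR of data positions = 0⊕1⊕0⊕1⊕1⊕1⊕1⊕0⊕0⊕1⊕1⊕0⊕0⊕1⊕0 = 0
Codeword: 0001111100111010010111100110010

0001111100111010010111100110010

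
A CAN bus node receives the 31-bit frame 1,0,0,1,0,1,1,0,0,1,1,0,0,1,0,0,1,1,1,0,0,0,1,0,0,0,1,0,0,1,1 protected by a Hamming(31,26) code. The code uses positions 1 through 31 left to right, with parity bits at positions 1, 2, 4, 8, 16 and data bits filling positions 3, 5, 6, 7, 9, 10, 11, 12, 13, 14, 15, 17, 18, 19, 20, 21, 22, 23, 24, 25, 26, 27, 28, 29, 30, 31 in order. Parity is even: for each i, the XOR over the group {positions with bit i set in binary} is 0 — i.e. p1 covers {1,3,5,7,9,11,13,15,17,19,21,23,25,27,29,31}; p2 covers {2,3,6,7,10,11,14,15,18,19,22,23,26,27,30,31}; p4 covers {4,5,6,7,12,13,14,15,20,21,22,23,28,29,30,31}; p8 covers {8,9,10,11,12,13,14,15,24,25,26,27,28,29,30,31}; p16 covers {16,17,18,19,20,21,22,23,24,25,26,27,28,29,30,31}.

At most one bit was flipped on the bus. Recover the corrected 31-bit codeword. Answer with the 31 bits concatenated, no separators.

s1 (pos 1,3,5,7,9,11,13,15,17,19,21,23,25,27,29,31): 1⊕0⊕0⊕1⊕0⊕1⊕0⊕0⊕1⊕1⊕0⊕1⊕0⊕1⊕0⊕1 = 0
s2 (pos 2,3,6,7,10,11,14,15,18,19,22,23,26,27,30,31): 0⊕0⊕1⊕1⊕1⊕1⊕1⊕0⊕1⊕1⊕0⊕1⊕0⊕1⊕1⊕1 = 1
s4 (pos 4,5,6,7,12,13,14,15,20,21,22,23,28,29,30,31): 1⊕0⊕1⊕1⊕0⊕0⊕1⊕0⊕0⊕0⊕0⊕1⊕0⊕0⊕1⊕1 = 1
s8 (pos 8,9,10,11,12,13,14,15,24,25,26,27,28,29,30,31): 0⊕0⊕1⊕1⊕0⊕0⊕1⊕0⊕0⊕0⊕0⊕1⊕0⊕0⊕1⊕1 = 0
s16 (pos 16,17,18,19,20,21,22,23,24,25,26,27,28,29,30,31): 0⊕1⊕1⊕1⊕0⊕0⊕0⊕1⊕0⊕0⊕0⊕1⊕0⊕0⊕1⊕1 = 1
Syndrome s16…s1 = 10110 → error at position 22.
Flip position 22: 1001011001100100111000100010011 → 1001011001100100111001100010011

1001011001100100111001100010011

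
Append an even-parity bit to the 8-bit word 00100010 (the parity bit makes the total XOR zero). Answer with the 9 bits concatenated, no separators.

001000100

XOR of the 8 data bits: 0⊕0⊕1⊕0⊕0⊕0⊕1⊕0 = 0
Parity bit = 0 (so all 9 bits XOR to 0).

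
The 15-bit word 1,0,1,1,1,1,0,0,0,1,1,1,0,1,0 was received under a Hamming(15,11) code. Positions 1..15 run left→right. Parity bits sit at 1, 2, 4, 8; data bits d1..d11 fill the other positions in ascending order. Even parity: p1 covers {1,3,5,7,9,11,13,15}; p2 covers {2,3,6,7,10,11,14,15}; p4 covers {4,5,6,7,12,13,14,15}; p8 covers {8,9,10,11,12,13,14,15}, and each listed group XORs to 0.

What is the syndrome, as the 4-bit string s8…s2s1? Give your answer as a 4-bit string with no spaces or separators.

0110

s1 (pos 1,3,5,7,9,11,13,15): 1⊕1⊕1⊕0⊕0⊕1⊕0⊕0 = 0
s2 (pos 2,3,6,7,10,11,14,15): 0⊕1⊕1⊕0⊕1⊕1⊕1⊕0 = 1
s4 (pos 4,5,6,7,12,13,14,15): 1⊕1⊕1⊕0⊕1⊕0⊕1⊕0 = 1
s8 (pos 8,9,10,11,12,13,14,15): 0⊕0⊕1⊕1⊕1⊕0⊕1⊕0 = 0
Syndrome s8…s1 = 0110 → error at position 6.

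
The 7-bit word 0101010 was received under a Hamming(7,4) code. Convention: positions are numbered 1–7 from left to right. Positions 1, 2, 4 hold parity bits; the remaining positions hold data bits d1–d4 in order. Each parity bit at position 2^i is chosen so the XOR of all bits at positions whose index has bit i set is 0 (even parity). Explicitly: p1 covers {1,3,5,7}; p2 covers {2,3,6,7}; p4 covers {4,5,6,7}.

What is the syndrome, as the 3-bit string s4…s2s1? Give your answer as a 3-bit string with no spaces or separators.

000

s1 (pos 1,3,5,7): 0⊕0⊕0⊕0 = 0
s2 (pos 2,3,6,7): 1⊕0⊕1⊕0 = 0
s4 (pos 4,5,6,7): 1⊕0⊕1⊕0 = 0
Syndrome s4…s1 = 000 → no error.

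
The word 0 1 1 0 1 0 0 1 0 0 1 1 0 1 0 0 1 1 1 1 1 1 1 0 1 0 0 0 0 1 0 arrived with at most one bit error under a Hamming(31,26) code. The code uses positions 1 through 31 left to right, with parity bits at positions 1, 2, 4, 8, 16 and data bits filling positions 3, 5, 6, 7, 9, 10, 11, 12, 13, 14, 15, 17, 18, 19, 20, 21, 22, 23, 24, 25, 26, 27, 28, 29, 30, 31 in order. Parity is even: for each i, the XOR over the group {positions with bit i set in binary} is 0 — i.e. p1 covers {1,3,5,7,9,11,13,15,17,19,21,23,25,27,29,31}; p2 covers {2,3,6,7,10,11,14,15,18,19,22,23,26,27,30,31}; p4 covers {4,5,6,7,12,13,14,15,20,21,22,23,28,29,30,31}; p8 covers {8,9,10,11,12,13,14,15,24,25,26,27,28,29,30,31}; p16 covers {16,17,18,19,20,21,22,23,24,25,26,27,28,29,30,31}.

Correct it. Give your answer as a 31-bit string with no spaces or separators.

s1 (pos 1,3,5,7,9,11,13,15,17,19,21,23,25,27,29,31): 0⊕1⊕1⊕0⊕0⊕1⊕0⊕0⊕1⊕1⊕1⊕1⊕1⊕0⊕0⊕0 = 0
s2 (pos 2,3,6,7,10,11,14,15,18,19,22,23,26,27,30,31): 1⊕1⊕0⊕0⊕0⊕1⊕1⊕0⊕1⊕1⊕1⊕1⊕0⊕0⊕1⊕0 = 1
s4 (pos 4,5,6,7,12,13,14,15,20,21,22,23,28,29,30,31): 0⊕1⊕0⊕0⊕1⊕0⊕1⊕0⊕1⊕1⊕1⊕1⊕0⊕0⊕1⊕0 = 0
s8 (pos 8,9,10,11,12,13,14,15,24,25,26,27,28,29,30,31): 1⊕0⊕0⊕1⊕1⊕0⊕1⊕0⊕0⊕1⊕0⊕0⊕0⊕0⊕1⊕0 = 0
s16 (pos 16,17,18,19,20,21,22,23,24,25,26,27,28,29,30,31): 0⊕1⊕1⊕1⊕1⊕1⊕1⊕1⊕0⊕1⊕0⊕0⊕0⊕0⊕1⊕0 = 1
Syndrome s16…s1 = 10010 → error at position 18.
Flip position 18: 0110100100110100111111101000010 → 0110100100110100101111101000010

0110100100110100101111101000010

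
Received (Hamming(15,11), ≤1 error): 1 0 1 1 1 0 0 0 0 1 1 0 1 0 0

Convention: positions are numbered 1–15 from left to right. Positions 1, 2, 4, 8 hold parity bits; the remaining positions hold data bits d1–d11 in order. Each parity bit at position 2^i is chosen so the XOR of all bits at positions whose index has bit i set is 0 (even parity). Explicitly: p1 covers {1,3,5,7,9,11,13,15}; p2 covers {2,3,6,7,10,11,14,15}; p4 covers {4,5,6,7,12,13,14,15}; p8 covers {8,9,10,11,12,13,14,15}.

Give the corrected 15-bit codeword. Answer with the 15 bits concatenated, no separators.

s1 (pos 1,3,5,7,9,11,13,15): 1⊕1⊕1⊕0⊕0⊕1⊕1⊕0 = 1
s2 (pos 2,3,6,7,10,11,14,15): 0⊕1⊕0⊕0⊕1⊕1⊕0⊕0 = 1
s4 (pos 4,5,6,7,12,13,14,15): 1⊕1⊕0⊕0⊕0⊕1⊕0⊕0 = 1
s8 (pos 8,9,10,11,12,13,14,15): 0⊕0⊕1⊕1⊕0⊕1⊕0⊕0 = 1
Syndrome s8…s1 = 1111 → error at position 15.
Flip position 15: 101110000110100 → 101110000110101

101110000110101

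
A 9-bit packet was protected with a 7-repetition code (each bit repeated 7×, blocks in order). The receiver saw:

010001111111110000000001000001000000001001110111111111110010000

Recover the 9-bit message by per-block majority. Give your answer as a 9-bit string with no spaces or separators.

Block 1 (0100011): 3 ones → 0
Block 2 (1111111): 7 ones → 1
Block 3 (0000000): 0 ones → 0
Block 4 (0010000): 1 one → 0
Block 5 (0100000): 1 one → 0
Block 6 (0001001): 2 ones → 0
Block 7 (1101111): 6 ones → 1
Block 8 (1111111): 7 ones → 1
Block 9 (0010000): 1 one → 0

010000110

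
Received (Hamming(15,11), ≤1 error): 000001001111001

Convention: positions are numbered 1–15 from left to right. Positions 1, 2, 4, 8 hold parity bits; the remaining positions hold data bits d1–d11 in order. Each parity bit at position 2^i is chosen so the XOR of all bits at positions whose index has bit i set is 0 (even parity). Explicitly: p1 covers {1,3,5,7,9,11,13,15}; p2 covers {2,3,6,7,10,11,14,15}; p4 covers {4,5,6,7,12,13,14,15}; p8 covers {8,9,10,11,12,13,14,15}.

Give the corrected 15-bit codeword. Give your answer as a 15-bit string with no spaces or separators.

000001001111101

s1 (pos 1,3,5,7,9,11,13,15): 0⊕0⊕0⊕0⊕1⊕1⊕0⊕1 = 1
s2 (pos 2,3,6,7,10,11,14,15): 0⊕0⊕1⊕0⊕1⊕1⊕0⊕1 = 0
s4 (pos 4,5,6,7,12,13,14,15): 0⊕0⊕1⊕0⊕1⊕0⊕0⊕1 = 1
s8 (pos 8,9,10,11,12,13,14,15): 0⊕1⊕1⊕1⊕1⊕0⊕0⊕1 = 1
Syndrome s8…s1 = 1101 → error at position 13.
Flip position 13: 000001001111001 → 000001001111101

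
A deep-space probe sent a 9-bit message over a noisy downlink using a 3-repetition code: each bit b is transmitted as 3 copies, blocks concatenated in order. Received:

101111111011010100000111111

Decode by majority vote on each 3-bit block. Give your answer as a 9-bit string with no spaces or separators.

Block 1 (101): 2 ones → 1
Block 2 (111): 3 ones → 1
Block 3 (111): 3 ones → 1
Block 4 (011): 2 ones → 1
Block 5 (010): 1 one → 0
Block 6 (100): 1 one → 0
Block 7 (000): 0 ones → 0
Block 8 (111): 3 ones → 1
Block 9 (111): 3 ones → 1

111100011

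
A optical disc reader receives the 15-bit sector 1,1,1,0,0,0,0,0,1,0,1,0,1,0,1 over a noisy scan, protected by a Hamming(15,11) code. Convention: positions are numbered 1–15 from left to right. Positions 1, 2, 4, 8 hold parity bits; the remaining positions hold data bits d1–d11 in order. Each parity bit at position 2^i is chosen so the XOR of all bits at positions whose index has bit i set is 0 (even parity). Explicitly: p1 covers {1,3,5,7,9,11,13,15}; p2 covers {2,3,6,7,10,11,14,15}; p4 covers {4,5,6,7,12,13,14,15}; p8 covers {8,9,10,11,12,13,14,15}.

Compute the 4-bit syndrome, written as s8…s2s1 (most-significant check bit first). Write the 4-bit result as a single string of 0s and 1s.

0000

s1 (pos 1,3,5,7,9,11,13,15): 1⊕1⊕0⊕0⊕1⊕1⊕1⊕1 = 0
s2 (pos 2,3,6,7,10,11,14,15): 1⊕1⊕0⊕0⊕0⊕1⊕0⊕1 = 0
s4 (pos 4,5,6,7,12,13,14,15): 0⊕0⊕0⊕0⊕0⊕1⊕0⊕1 = 0
s8 (pos 8,9,10,11,12,13,14,15): 0⊕1⊕0⊕1⊕0⊕1⊕0⊕1 = 0
Syndrome s8…s1 = 0000 → no error.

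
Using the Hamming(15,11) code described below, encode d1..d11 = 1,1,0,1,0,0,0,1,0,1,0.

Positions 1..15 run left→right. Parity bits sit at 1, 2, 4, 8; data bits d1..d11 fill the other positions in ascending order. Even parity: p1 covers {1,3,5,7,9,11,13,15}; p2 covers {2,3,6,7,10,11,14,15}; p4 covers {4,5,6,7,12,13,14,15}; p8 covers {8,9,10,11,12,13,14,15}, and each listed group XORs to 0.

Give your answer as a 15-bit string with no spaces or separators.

111010100001010

Place data at non-parity positions: p1 p2 1 p4 1 0 1 p8 0 0 0 1 0 1 0
p1 (pos 1,3,5,7,9,11,13,15): XOR of data positions = 1⊕1⊕1⊕0⊕0⊕0⊕0 = 1
p2 (pos 2,3,6,7,10,11,14,15): XOR of data positions = 1⊕0⊕1⊕0⊕0⊕1⊕0 = 1
p4 (pos 4,5,6,7,12,13,14,15): XOR of data positions = 1⊕0⊕1⊕1⊕0⊕1⊕0 = 0
p8 (pos 8,9,10,11,12,13,14,15): XOR of data positions = 0⊕0⊕0⊕1⊕0⊕1⊕0 = 0
Codeword: 111010100001010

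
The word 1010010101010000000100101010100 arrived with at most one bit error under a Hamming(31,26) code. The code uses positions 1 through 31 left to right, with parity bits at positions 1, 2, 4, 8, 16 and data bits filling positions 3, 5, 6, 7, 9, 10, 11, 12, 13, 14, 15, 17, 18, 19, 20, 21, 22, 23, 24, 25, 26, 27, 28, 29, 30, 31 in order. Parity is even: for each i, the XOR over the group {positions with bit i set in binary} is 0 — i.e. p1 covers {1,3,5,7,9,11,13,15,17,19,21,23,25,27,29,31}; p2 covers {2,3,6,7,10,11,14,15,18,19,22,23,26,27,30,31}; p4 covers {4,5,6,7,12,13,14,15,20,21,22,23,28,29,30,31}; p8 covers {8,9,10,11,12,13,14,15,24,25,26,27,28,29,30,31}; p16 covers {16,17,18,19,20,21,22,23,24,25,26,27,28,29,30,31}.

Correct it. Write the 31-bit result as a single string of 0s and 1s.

s1 (pos 1,3,5,7,9,11,13,15,17,19,21,23,25,27,29,31): 1⊕1⊕0⊕0⊕0⊕0⊕0⊕0⊕0⊕0⊕0⊕1⊕1⊕1⊕1⊕0 = 0
s2 (pos 2,3,6,7,10,11,14,15,18,19,22,23,26,27,30,31): 0⊕1⊕1⊕0⊕1⊕0⊕0⊕0⊕0⊕0⊕0⊕1⊕0⊕1⊕0⊕0 = 1
s4 (pos 4,5,6,7,12,13,14,15,20,21,22,23,28,29,30,31): 0⊕0⊕1⊕0⊕1⊕0⊕0⊕0⊕1⊕0⊕0⊕1⊕0⊕1⊕0⊕0 = 1
s8 (pos 8,9,10,11,12,13,14,15,24,25,26,27,28,29,30,31): 1⊕0⊕1⊕0⊕1⊕0⊕0⊕0⊕0⊕1⊕0⊕1⊕0⊕1⊕0⊕0 = 0
s16 (pos 16,17,18,19,20,21,22,23,24,25,26,27,28,29,30,31): 0⊕0⊕0⊕0⊕1⊕0⊕0⊕1⊕0⊕1⊕0⊕1⊕0⊕1⊕0⊕0 = 1
Syndrome s16…s1 = 10110 → error at position 22.
Flip position 22: 1010010101010000000100101010100 → 1010010101010000000101101010100

1010010101010000000101101010100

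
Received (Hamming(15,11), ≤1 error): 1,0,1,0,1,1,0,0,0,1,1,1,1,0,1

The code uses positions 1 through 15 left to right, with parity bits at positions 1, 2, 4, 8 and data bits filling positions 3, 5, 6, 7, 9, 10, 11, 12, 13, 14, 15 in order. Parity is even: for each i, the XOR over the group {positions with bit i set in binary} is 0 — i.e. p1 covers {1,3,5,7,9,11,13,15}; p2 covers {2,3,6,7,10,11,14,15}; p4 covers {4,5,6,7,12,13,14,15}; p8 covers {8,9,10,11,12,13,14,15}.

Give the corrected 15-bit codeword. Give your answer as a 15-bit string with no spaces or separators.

s1 (pos 1,3,5,7,9,11,13,15): 1⊕1⊕1⊕0⊕0⊕1⊕1⊕1 = 0
s2 (pos 2,3,6,7,10,11,14,15): 0⊕1⊕1⊕0⊕1⊕1⊕0⊕1 = 1
s4 (pos 4,5,6,7,12,13,14,15): 0⊕1⊕1⊕0⊕1⊕1⊕0⊕1 = 1
s8 (pos 8,9,10,11,12,13,14,15): 0⊕0⊕1⊕1⊕1⊕1⊕0⊕1 = 1
Syndrome s8…s1 = 1110 → error at position 14.
Flip position 14: 101011000111101 → 101011000111111

101011000111111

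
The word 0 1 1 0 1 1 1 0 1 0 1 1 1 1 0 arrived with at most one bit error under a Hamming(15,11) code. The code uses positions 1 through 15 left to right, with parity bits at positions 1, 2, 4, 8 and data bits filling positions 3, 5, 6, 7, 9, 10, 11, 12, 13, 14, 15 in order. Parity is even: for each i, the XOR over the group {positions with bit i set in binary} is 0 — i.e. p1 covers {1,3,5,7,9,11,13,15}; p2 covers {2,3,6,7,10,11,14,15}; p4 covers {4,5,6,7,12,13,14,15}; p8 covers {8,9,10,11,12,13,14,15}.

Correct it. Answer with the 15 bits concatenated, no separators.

s1 (pos 1,3,5,7,9,11,13,15): 0⊕1⊕1⊕1⊕1⊕1⊕1⊕0 = 0
s2 (pos 2,3,6,7,10,11,14,15): 1⊕1⊕1⊕1⊕0⊕1⊕1⊕0 = 0
s4 (pos 4,5,6,7,12,13,14,15): 0⊕1⊕1⊕1⊕1⊕1⊕1⊕0 = 0
s8 (pos 8,9,10,11,12,13,14,15): 0⊕1⊕0⊕1⊕1⊕1⊕1⊕0 = 1
Syndrome s8…s1 = 1000 → error at position 8.
Flip position 8: 011011101011110 → 011011111011110

011011111011110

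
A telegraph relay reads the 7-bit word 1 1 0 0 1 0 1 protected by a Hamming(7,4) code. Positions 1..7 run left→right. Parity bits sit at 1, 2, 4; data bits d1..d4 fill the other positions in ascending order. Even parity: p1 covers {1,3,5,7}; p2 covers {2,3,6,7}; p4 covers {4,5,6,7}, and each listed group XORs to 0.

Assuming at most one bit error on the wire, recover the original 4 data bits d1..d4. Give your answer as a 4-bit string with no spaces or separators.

s1 (pos 1,3,5,7): 1⊕0⊕1⊕1 = 1
s2 (pos 2,3,6,7): 1⊕0⊕0⊕1 = 0
s4 (pos 4,5,6,7): 0⊕1⊕0⊕1 = 0
Syndrome s4…s1 = 001 → error at position 1.
Flip position 1: 1100101 → 0100101
Read data bits from positions 3,5,6,7: 0101

0101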